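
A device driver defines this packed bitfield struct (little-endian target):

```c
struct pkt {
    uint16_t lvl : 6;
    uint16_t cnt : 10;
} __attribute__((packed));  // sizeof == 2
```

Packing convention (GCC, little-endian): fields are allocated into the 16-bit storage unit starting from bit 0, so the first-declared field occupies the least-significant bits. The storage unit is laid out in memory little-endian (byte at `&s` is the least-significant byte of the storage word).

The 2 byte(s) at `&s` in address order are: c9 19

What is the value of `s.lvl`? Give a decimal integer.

[0]=0xc9 [1]=0x19 (little-endian) → word 0x19c9
lvl:6 @ bit 0 → (0x19c9>>0)&0x3f = 0x9  ←
cnt:10 @ bit 6 → (0x19c9>>6)&0x3ff = 0x67

9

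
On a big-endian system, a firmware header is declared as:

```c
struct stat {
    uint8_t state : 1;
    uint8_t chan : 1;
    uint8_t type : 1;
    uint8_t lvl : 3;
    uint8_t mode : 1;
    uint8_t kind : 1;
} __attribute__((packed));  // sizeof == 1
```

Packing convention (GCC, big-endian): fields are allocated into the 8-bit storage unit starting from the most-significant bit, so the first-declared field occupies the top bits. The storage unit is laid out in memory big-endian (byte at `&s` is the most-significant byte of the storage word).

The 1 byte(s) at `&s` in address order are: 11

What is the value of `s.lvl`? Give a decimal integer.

[0]=0x11 (big-endian) → word 0x11
state [7+:1] = (word>>7) & 0x1 = 0
chan [6+:1] = (word>>6) & 0x1 = 0
type [5+:1] = (word>>5) & 0x1 = 0
lvl [2+:3] = (word>>2) & 0x7 = 4  ←
mode [1+:1] = (word>>1) & 0x1 = 0
kind [0+:1] = (word>>0) & 0x1 = 1

4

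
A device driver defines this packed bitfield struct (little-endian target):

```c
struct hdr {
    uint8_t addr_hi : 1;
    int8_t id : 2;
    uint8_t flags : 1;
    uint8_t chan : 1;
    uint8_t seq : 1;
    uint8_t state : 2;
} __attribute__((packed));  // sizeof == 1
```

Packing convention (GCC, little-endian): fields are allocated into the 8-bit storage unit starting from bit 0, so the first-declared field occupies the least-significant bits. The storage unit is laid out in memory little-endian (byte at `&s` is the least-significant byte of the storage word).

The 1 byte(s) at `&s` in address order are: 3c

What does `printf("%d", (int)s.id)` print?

[0]=0x3c (little-endian) → word 0x3c
addr_hi [0+:1] = (word>>0) & 0x1 = 0
id [1+:2] = (word>>1) & 0x3 = 2  ←
flags [3+:1] = (word>>3) & 0x1 = 1
chan [4+:1] = (word>>4) & 0x1 = 1
seq [5+:1] = (word>>5) & 0x1 = 1
state [6+:2] = (word>>6) & 0x3 = 0
id signed 2b, MSB=1: 2 - 4 = -2

-2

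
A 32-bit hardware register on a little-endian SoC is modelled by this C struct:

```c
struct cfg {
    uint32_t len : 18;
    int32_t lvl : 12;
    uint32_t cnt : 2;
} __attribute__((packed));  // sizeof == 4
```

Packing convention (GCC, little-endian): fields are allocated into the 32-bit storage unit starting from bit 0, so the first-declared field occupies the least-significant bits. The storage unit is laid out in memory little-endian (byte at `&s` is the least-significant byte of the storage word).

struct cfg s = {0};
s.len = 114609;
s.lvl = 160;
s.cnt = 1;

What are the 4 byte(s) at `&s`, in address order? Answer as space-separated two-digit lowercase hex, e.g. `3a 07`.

len (18b) val=114609 bits=0x1bfb1 at bit 0: 0x0001bfb1
lvl (12b) val=160 bits=0xa0 at bit 18: 0x0281bfb1
cnt (2b) val=1 bits=0x1 at bit 30: 0x4281bfb1
word = 0x4281bfb1 → little-endian bytes:
  [0]=0xb1  [1]=0xbf  [2]=0x81  [3]=0x42

b1 bf 81 42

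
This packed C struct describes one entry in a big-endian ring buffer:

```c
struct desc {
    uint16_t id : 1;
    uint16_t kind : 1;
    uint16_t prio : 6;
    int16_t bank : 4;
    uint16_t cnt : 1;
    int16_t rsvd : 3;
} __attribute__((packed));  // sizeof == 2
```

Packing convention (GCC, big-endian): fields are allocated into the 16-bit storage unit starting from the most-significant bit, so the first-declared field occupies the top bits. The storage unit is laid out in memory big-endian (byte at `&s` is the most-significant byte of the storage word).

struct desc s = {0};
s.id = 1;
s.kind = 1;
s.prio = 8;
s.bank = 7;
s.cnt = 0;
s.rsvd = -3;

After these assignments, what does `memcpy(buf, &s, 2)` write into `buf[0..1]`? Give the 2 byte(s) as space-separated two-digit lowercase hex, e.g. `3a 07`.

id (1b) val=1 bits=0x1 at bit 15: 0x8000
kind (1b) val=1 bits=0x1 at bit 14: 0xc000
prio (6b) val=8 bits=0x8 at bit 8: 0xc800
bank (4b) val=7 bits=0x7 at bit 4: 0xc870
cnt (1b) val=0 bits=0x0 at bit 3: 0xc870
rsvd (3b) val=-3 bits=0x5 at bit 0: 0xc875
word = 0xc875 → big-endian bytes:
  [0]=0xc8  [1]=0x75

c8 75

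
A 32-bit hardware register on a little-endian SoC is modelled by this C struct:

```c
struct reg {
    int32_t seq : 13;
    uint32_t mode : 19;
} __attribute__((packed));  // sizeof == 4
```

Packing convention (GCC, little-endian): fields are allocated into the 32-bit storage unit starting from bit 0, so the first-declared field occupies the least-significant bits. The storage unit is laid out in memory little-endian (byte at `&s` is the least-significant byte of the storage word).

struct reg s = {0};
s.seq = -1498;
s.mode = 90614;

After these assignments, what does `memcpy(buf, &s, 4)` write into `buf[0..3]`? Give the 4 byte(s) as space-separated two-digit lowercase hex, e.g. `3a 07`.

seq:13 = -1498 → 0x1a26 << 0 → word 0x00001a26
mode:19 = 90614 → 0x161f6 << 13 → word 0x2c3eda26
word = 0x2c3eda26 → little-endian bytes:
  [0]=0x26  [1]=0xda  [2]=0x3e  [3]=0x2c

26 da 3e 2c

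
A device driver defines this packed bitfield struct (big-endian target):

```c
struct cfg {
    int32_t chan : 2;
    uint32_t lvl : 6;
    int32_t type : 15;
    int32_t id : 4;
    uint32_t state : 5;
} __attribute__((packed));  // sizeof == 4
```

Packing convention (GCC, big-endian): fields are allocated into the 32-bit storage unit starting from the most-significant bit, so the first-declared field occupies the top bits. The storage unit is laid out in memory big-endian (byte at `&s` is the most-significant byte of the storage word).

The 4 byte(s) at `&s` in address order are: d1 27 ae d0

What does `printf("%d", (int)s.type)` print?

5079

[0]=0xd1 [1]=0x27 [2]=0xae [3]=0xd0 (big-endian) → word 0xd127aed0
chan:2 @ bit 30 → (0xd127aed0>>30)&0x3 = 0x3
lvl:6 @ bit 24 → (0xd127aed0>>24)&0x3f = 0x11
type:15 @ bit 9 → (0xd127aed0>>9)&0x7fff = 0x13d7  ←
id:4 @ bit 5 → (0xd127aed0>>5)&0xf = 0x6
state:5 @ bit 0 → (0xd127aed0>>0)&0x1f = 0x10
type signed 15b, MSB=0: value = 5079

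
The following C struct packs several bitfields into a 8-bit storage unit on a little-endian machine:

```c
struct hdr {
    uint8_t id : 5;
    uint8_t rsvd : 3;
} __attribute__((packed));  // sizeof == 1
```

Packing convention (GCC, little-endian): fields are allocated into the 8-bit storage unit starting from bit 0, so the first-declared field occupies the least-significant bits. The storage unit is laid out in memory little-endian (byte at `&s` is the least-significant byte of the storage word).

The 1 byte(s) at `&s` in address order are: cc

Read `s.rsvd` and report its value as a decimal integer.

[0]=0xcc (little-endian) → word 0xcc
id:5 @ bit 0 → (0xcc>>0)&0x1f = 0xc
rsvd:3 @ bit 5 → (0xcc>>5)&0x7 = 0x6  ←

6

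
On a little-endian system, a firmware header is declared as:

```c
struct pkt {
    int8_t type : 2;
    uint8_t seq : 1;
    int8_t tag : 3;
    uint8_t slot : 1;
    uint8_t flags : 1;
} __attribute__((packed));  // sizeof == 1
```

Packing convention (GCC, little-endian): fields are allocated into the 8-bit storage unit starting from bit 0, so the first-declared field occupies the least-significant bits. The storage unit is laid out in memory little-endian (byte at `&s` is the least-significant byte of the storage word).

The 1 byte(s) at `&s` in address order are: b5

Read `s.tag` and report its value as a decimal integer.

-2

[0]=0xb5 (little-endian) → word 0xb5
type:2 @ bit 0 → (0xb5>>0)&0x3 = 0x1
seq:1 @ bit 2 → (0xb5>>2)&0x1 = 0x1
tag:3 @ bit 3 → (0xb5>>3)&0x7 = 0x6  ←
slot:1 @ bit 6 → (0xb5>>6)&0x1 = 0x0
flags:1 @ bit 7 → (0xb5>>7)&0x1 = 0x1
tag signed 3b, MSB=1: 6 - 8 = -2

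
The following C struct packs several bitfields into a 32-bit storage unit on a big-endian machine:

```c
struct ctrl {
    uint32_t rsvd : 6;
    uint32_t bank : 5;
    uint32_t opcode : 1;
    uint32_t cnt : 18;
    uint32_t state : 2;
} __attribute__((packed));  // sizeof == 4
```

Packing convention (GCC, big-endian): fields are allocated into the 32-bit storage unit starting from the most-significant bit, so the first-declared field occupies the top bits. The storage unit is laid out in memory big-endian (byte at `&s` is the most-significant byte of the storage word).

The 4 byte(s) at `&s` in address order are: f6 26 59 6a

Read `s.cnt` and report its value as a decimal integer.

[0]=0xf6 [1]=0x26 [2]=0x59 [3]=0x6a (big-endian) → word 0xf626596a
rsvd [26+:6] = (word>>26) & 0x3f = 61
bank [21+:5] = (word>>21) & 0x1f = 17
opcode [20+:1] = (word>>20) & 0x1 = 0
cnt [2+:18] = (word>>2) & 0x3ffff = 104026  ←
state [0+:2] = (word>>0) & 0x3 = 2

104026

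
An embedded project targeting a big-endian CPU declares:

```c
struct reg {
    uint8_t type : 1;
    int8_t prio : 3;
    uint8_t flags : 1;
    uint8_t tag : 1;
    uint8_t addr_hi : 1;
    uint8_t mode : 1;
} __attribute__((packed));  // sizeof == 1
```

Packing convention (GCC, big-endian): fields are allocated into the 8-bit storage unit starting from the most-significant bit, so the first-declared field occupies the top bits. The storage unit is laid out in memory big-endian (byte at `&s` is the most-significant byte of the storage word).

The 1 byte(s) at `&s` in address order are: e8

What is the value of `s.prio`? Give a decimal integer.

[0]=0xe8 (big-endian) → word 0xe8
type:1 @ bit 7 → (0xe8>>7)&0x1 = 0x1
prio:3 @ bit 4 → (0xe8>>4)&0x7 = 0x6  ←
flags:1 @ bit 3 → (0xe8>>3)&0x1 = 0x1
tag:1 @ bit 2 → (0xe8>>2)&0x1 = 0x0
addr_hi:1 @ bit 1 → (0xe8>>1)&0x1 = 0x0
mode:1 @ bit 0 → (0xe8>>0)&0x1 = 0x0
prio signed 3b, MSB=1: 6 - 8 = -2

-2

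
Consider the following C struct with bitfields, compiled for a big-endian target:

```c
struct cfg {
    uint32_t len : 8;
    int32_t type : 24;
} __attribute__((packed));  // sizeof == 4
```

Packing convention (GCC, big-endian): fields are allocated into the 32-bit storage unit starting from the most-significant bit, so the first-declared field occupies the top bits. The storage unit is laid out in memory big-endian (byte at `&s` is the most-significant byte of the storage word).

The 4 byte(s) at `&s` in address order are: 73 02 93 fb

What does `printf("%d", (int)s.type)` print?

168955

[0]=0x73 [1]=0x02 [2]=0x93 [3]=0xfb (big-endian) → word 0x730293fb
len:8 @ bit 24 → (0x730293fb>>24)&0xff = 0x73
type:24 @ bit 0 → (0x730293fb>>0)&0xffffff = 0x293fb  ←
type signed 24b, MSB=0: value = 168955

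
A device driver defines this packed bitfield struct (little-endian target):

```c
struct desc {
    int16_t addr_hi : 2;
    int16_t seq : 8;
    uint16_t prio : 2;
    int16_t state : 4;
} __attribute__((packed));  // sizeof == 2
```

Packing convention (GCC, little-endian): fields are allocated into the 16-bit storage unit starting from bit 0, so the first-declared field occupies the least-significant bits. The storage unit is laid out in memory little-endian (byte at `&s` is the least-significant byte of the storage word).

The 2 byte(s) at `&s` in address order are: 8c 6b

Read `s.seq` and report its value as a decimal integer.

-29

[0]=0x8c [1]=0x6b (little-endian) → word 0x6b8c
addr_hi:2 @ bit 0 → (0x6b8c>>0)&0x3 = 0x0
seq:8 @ bit 2 → (0x6b8c>>2)&0xff = 0xe3  ←
prio:2 @ bit 10 → (0x6b8c>>10)&0x3 = 0x2
state:4 @ bit 12 → (0x6b8c>>12)&0xf = 0x6
seq signed 8b, MSB=1: 227 - 256 = -29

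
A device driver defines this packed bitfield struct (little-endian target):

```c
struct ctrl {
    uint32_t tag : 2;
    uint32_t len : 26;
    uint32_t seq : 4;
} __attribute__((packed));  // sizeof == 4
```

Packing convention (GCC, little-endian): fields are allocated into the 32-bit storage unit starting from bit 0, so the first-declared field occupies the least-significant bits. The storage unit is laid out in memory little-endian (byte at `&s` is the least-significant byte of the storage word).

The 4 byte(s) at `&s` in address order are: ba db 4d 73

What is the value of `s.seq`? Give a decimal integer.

7

[0]=0xba [1]=0xdb [2]=0x4d [3]=0x73 (little-endian) → word 0x734ddbba
tag:2 @ bit 0 → (0x734ddbba>>0)&0x3 = 0x2
len:26 @ bit 2 → (0x734ddbba>>2)&0x3ffffff = 0xd376ee
seq:4 @ bit 28 → (0x734ddbba>>28)&0xf = 0x7  ←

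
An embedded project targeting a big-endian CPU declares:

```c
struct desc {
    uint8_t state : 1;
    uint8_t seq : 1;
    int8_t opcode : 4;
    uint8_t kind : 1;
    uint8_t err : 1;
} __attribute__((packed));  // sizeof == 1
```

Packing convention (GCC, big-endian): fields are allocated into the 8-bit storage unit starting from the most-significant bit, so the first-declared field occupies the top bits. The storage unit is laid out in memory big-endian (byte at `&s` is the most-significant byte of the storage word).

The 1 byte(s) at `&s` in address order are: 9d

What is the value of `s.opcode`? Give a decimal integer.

7

[0]=0x9d (big-endian) → word 0x9d
state [7+:1] = (word>>7) & 0x1 = 1
seq [6+:1] = (word>>6) & 0x1 = 0
opcode [2+:4] = (word>>2) & 0xf = 7  ←
kind [1+:1] = (word>>1) & 0x1 = 0
err [0+:1] = (word>>0) & 0x1 = 1
opcode signed 4b, MSB=0: value = 7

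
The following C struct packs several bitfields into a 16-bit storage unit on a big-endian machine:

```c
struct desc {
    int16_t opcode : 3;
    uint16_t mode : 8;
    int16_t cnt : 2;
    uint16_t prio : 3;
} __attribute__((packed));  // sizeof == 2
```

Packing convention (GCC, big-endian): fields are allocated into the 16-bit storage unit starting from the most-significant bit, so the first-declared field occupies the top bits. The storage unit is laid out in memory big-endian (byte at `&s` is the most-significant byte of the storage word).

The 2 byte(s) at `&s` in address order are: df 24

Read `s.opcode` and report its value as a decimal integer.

-2

[0]=0xdf [1]=0x24 (big-endian) → word 0xdf24
opcode [13+:3] = (word>>13) & 0x7 = 6  ←
mode [5+:8] = (word>>5) & 0xff = 249
cnt [3+:2] = (word>>3) & 0x3 = 0
prio [0+:3] = (word>>0) & 0x7 = 4
opcode signed 3b, MSB=1: 6 - 8 = -2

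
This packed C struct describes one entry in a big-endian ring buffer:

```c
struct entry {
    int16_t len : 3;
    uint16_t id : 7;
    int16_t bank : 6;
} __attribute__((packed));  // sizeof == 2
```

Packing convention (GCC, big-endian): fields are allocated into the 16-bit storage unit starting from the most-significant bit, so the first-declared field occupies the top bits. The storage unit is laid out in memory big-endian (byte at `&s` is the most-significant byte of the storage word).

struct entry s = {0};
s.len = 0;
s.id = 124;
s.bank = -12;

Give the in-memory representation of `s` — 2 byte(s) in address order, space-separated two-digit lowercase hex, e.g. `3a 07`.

len (3b) val=0 bits=0x0 at bit 13: 0x0000
id (7b) val=124 bits=0x7c at bit 6: 0x1f00
bank (6b) val=-12 bits=0x34 at bit 0: 0x1f34
word = 0x1f34 → big-endian bytes:
  [0]=0x1f  [1]=0x34

1f 34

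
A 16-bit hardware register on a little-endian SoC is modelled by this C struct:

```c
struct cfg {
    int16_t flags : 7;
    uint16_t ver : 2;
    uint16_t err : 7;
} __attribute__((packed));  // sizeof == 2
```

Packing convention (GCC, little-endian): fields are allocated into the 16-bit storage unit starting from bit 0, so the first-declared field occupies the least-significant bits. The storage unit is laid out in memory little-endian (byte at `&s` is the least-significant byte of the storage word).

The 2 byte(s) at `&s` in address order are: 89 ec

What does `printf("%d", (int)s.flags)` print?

[0]=0x89 [1]=0xec (little-endian) → word 0xec89
flags [0+:7] = (word>>0) & 0x7f = 9  ←
ver [7+:2] = (word>>7) & 0x3 = 1
err [9+:7] = (word>>9) & 0x7f = 118
flags signed 7b, MSB=0: value = 9

9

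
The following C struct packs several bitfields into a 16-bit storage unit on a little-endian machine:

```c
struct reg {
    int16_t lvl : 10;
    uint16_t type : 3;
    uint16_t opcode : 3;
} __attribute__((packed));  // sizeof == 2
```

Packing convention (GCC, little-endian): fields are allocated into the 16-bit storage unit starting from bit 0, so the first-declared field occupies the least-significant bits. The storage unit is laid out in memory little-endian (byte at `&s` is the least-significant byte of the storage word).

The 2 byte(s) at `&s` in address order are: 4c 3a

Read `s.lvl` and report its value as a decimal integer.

-436

[0]=0x4c [1]=0x3a (little-endian) → word 0x3a4c
lvl [0+:10] = (word>>0) & 0x3ff = 588  ←
type [10+:3] = (word>>10) & 0x7 = 6
opcode [13+:3] = (word>>13) & 0x7 = 1
lvl signed 10b, MSB=1: 588 - 1024 = -436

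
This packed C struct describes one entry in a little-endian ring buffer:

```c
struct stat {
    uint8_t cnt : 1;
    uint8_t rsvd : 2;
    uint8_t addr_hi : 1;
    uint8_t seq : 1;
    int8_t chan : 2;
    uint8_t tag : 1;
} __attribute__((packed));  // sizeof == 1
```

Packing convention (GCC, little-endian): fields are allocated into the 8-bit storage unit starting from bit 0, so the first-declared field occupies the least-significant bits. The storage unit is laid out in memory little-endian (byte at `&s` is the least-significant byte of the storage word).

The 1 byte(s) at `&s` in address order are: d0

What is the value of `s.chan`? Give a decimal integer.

-2

[0]=0xd0 (little-endian) → word 0xd0
cnt:1 @ bit 0 → (0xd0>>0)&0x1 = 0x0
rsvd:2 @ bit 1 → (0xd0>>1)&0x3 = 0x0
addr_hi:1 @ bit 3 → (0xd0>>3)&0x1 = 0x0
seq:1 @ bit 4 → (0xd0>>4)&0x1 = 0x1
chan:2 @ bit 5 → (0xd0>>5)&0x3 = 0x2  ←
tag:1 @ bit 7 → (0xd0>>7)&0x1 = 0x1
chan signed 2b, MSB=1: 2 - 4 = -2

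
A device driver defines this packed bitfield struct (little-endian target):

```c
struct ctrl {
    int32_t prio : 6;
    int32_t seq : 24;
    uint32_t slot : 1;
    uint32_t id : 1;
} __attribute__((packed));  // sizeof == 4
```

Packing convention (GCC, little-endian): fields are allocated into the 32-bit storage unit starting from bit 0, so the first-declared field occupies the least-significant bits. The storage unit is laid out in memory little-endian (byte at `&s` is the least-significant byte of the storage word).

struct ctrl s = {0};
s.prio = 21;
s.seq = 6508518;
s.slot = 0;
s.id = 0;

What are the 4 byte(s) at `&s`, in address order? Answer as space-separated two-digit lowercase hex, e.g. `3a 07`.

[0+:6] prio=21 & 0x3f = 0x15; word=0x00000015
[6+:24] seq=6508518 & 0xffffff = 0x634fe6; word=0x18d3f995
[30+:1] slot=0 & 0x1 = 0x0; word=0x18d3f995
[31+:1] id=0 & 0x1 = 0x0; word=0x18d3f995
word = 0x18d3f995 → little-endian bytes:
  [0]=0x95  [1]=0xf9  [2]=0xd3  [3]=0x18

95 f9 d3 18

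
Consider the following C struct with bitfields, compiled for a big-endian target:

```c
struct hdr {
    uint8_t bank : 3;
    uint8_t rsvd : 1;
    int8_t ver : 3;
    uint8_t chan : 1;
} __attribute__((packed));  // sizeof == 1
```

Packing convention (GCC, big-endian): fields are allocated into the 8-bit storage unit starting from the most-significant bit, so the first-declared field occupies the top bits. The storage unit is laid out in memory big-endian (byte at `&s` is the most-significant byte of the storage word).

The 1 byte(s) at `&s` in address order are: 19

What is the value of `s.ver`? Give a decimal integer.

-4

[0]=0x19 (big-endian) → word 0x19
bank [5+:3] = (word>>5) & 0x7 = 0
rsvd [4+:1] = (word>>4) & 0x1 = 1
ver [1+:3] = (word>>1) & 0x7 = 4  ←
chan [0+:1] = (word>>0) & 0x1 = 1
ver signed 3b, MSB=1: 4 - 8 = -4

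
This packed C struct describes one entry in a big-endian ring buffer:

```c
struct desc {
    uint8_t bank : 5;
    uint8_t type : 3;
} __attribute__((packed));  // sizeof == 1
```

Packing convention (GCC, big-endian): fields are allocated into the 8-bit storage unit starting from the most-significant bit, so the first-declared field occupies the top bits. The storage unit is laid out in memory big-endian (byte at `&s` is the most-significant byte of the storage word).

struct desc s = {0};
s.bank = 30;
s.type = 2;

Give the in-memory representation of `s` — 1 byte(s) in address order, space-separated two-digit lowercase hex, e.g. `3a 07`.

f2

bank:5 = 30 → 0x1e << 3 → word 0xf0
type:3 = 2 → 0x2 << 0 → word 0xf2
word = 0xf2 → big-endian bytes:
  [0]=0xf2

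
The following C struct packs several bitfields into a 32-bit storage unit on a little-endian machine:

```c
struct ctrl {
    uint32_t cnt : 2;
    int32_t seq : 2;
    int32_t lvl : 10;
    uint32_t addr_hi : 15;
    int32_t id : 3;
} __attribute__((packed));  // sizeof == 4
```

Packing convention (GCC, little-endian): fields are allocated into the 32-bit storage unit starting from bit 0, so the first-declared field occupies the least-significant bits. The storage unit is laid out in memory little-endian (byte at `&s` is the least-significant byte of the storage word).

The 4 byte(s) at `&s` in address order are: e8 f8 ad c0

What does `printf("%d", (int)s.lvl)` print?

[0]=0xe8 [1]=0xf8 [2]=0xad [3]=0xc0 (little-endian) → word 0xc0adf8e8
cnt [0+:2] = (word>>0) & 0x3 = 0
seq [2+:2] = (word>>2) & 0x3 = 2
lvl [4+:10] = (word>>4) & 0x3ff = 910  ←
addr_hi [14+:15] = (word>>14) & 0x7fff = 695
id [29+:3] = (word>>29) & 0x7 = 6
lvl signed 10b, MSB=1: 910 - 1024 = -114

-114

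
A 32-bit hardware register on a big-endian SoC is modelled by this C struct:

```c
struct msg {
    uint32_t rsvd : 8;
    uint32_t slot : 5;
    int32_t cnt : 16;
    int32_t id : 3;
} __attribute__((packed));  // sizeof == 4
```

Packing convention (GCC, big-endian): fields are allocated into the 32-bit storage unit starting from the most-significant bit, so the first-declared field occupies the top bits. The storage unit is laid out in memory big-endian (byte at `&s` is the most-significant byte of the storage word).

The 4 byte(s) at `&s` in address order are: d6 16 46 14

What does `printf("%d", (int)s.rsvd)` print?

214

[0]=0xd6 [1]=0x16 [2]=0x46 [3]=0x14 (big-endian) → word 0xd6164614
rsvd [24+:8] = (word>>24) & 0xff = 214  ←
slot [19+:5] = (word>>19) & 0x1f = 2
cnt [3+:16] = (word>>3) & 0xffff = 51394
id [0+:3] = (word>>0) & 0x7 = 4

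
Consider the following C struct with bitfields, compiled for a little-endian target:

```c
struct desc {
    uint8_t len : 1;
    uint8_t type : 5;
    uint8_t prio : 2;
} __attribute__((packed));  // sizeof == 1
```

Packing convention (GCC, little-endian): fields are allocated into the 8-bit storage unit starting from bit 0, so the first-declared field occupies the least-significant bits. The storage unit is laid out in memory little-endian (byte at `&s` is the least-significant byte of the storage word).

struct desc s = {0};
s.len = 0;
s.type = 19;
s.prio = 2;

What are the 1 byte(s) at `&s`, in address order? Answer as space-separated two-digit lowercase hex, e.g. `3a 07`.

len (1b) val=0 bits=0x0 at bit 0: 0x00
type (5b) val=19 bits=0x13 at bit 1: 0x26
prio (2b) val=2 bits=0x2 at bit 6: 0xa6
word = 0xa6 → little-endian bytes:
  [0]=0xa6

a6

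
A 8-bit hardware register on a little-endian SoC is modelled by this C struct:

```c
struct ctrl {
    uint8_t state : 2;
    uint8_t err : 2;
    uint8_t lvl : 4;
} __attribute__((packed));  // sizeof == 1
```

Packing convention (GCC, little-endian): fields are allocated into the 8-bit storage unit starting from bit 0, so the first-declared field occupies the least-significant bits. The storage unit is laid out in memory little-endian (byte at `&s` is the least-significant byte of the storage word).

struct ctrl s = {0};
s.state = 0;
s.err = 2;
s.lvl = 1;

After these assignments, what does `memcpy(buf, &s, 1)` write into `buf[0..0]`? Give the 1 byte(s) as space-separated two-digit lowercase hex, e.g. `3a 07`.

state:2 = 0 → 0x0 << 0 → word 0x00
err:2 = 2 → 0x2 << 2 → word 0x08
lvl:4 = 1 → 0x1 << 4 → word 0x18
word = 0x18 → little-endian bytes:
  [0]=0x18

18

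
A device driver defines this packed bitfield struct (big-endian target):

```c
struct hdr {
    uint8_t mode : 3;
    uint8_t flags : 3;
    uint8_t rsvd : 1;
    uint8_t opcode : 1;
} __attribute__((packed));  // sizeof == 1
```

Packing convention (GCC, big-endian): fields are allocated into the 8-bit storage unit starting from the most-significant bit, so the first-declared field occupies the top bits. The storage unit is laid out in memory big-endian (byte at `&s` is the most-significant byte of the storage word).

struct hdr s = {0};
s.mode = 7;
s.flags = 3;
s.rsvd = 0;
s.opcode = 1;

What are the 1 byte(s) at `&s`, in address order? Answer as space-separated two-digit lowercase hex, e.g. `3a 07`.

ed

[5+:3] mode=7 & 0x7 = 0x7; word=0xe0
[2+:3] flags=3 & 0x7 = 0x3; word=0xec
[1+:1] rsvd=0 & 0x1 = 0x0; word=0xec
[0+:1] opcode=1 & 0x1 = 0x1; word=0xed
word = 0xed → big-endian bytes:
  [0]=0xed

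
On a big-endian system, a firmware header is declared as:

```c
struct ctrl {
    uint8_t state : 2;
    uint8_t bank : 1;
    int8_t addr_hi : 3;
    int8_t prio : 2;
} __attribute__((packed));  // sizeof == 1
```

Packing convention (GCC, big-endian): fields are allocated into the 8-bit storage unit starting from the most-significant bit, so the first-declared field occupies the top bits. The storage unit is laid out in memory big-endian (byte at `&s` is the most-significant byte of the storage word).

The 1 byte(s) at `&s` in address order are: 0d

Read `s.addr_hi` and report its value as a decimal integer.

3

[0]=0x0d (big-endian) → word 0x0d
state [6+:2] = (word>>6) & 0x3 = 0
bank [5+:1] = (word>>5) & 0x1 = 0
addr_hi [2+:3] = (word>>2) & 0x7 = 3  ←
prio [0+:2] = (word>>0) & 0x3 = 1
addr_hi signed 3b, MSB=0: value = 3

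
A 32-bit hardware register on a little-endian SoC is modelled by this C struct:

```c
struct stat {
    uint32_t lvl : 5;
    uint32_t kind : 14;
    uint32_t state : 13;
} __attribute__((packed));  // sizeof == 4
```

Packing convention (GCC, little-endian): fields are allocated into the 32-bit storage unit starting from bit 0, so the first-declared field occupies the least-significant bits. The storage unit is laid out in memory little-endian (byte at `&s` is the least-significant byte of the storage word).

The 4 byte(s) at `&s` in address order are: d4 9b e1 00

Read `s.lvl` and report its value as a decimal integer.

20

[0]=0xd4 [1]=0x9b [2]=0xe1 [3]=0x00 (little-endian) → word 0x00e19bd4
lvl:5 @ bit 0 → (0x00e19bd4>>0)&0x1f = 0x14  ←
kind:14 @ bit 5 → (0x00e19bd4>>5)&0x3fff = 0xcde
state:13 @ bit 19 → (0x00e19bd4>>19)&0x1fff = 0x1c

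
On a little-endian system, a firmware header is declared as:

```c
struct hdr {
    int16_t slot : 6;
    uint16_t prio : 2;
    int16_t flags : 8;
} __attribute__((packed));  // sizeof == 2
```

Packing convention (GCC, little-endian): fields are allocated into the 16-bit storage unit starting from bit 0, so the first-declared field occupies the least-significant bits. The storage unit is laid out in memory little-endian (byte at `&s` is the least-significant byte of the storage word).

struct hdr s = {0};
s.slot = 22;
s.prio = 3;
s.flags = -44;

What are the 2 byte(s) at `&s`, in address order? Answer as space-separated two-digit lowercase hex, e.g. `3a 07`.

slot:6 = 22 → 0x16 << 0 → word 0x0016
prio:2 = 3 → 0x3 << 6 → word 0x00d6
flags:8 = -44 → 0xd4 << 8 → word 0xd4d6
word = 0xd4d6 → little-endian bytes:
  [0]=0xd6  [1]=0xd4

d6 d4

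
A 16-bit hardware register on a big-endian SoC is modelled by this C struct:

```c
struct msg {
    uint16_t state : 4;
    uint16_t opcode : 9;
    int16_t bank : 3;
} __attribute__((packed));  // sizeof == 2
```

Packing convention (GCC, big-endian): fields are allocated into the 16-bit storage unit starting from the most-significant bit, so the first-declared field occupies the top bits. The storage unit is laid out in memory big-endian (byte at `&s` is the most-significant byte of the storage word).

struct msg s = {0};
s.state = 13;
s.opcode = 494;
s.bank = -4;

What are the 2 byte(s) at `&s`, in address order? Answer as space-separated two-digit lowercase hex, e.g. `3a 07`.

df 74

state:4 = 13 → 0xd << 12 → word 0xd000
opcode:9 = 494 → 0x1ee << 3 → word 0xdf70
bank:3 = -4 → 0x4 << 0 → word 0xdf74
word = 0xdf74 → big-endian bytes:
  [0]=0xdf  [1]=0x74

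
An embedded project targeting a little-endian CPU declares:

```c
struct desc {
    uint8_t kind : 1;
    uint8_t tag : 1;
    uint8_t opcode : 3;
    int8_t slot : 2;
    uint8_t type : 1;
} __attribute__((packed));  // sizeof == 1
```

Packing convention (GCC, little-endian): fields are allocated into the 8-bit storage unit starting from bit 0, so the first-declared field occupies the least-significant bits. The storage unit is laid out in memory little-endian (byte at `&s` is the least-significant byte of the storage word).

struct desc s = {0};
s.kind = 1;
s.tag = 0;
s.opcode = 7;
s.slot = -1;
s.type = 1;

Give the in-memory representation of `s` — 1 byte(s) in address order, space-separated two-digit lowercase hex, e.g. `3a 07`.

fd

kind:1 = 1 → 0x1 << 0 → word 0x01
tag:1 = 0 → 0x0 << 1 → word 0x01
opcode:3 = 7 → 0x7 << 2 → word 0x1d
slot:2 = -1 → 0x3 << 5 → word 0x7d
type:1 = 1 → 0x1 << 7 → word 0xfd
word = 0xfd → little-endian bytes:
  [0]=0xfd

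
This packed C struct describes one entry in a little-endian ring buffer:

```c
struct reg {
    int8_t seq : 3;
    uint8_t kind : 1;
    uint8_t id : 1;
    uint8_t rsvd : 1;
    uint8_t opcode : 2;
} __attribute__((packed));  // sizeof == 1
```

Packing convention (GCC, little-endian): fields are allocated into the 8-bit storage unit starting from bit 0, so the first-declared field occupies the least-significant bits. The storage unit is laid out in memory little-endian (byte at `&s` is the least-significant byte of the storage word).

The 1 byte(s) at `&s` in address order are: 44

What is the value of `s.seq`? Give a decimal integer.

[0]=0x44 (little-endian) → word 0x44
seq:3 @ bit 0 → (0x44>>0)&0x7 = 0x4  ←
kind:1 @ bit 3 → (0x44>>3)&0x1 = 0x0
id:1 @ bit 4 → (0x44>>4)&0x1 = 0x0
rsvd:1 @ bit 5 → (0x44>>5)&0x1 = 0x0
opcode:2 @ bit 6 → (0x44>>6)&0x3 = 0x1
seq signed 3b, MSB=1: 4 - 8 = -4

-4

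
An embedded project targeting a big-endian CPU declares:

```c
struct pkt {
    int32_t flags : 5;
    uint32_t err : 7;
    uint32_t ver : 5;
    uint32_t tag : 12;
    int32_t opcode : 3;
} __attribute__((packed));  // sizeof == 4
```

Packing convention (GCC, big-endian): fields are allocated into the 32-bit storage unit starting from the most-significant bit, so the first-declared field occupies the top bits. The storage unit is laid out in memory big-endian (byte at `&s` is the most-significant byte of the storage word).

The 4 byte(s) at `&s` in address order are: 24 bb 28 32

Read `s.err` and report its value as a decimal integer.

75

[0]=0x24 [1]=0xbb [2]=0x28 [3]=0x32 (big-endian) → word 0x24bb2832
flags [27+:5] = (word>>27) & 0x1f = 4
err [20+:7] = (word>>20) & 0x7f = 75  ←
ver [15+:5] = (word>>15) & 0x1f = 22
tag [3+:12] = (word>>3) & 0xfff = 1286
opcode [0+:3] = (word>>0) & 0x7 = 2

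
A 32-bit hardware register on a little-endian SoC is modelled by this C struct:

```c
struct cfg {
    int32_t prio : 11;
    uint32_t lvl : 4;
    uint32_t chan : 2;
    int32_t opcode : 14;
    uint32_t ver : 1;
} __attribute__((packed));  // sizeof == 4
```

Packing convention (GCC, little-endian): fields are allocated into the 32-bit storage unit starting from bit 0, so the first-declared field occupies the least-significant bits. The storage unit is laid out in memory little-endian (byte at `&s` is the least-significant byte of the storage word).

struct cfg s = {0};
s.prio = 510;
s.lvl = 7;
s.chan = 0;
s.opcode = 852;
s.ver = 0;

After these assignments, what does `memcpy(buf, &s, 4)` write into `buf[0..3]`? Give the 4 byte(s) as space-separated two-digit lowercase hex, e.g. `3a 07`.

fe 39 a8 06

[0+:11] prio=510 & 0x7ff = 0x1fe; word=0x000001fe
[11+:4] lvl=7 & 0xf = 0x7; word=0x000039fe
[15+:2] chan=0 & 0x3 = 0x0; word=0x000039fe
[17+:14] opcode=852 & 0x3fff = 0x354; word=0x06a839fe
[31+:1] ver=0 & 0x1 = 0x0; word=0x06a839fe
word = 0x06a839fe → little-endian bytes:
  [0]=0xfe  [1]=0x39  [2]=0xa8  [3]=0x06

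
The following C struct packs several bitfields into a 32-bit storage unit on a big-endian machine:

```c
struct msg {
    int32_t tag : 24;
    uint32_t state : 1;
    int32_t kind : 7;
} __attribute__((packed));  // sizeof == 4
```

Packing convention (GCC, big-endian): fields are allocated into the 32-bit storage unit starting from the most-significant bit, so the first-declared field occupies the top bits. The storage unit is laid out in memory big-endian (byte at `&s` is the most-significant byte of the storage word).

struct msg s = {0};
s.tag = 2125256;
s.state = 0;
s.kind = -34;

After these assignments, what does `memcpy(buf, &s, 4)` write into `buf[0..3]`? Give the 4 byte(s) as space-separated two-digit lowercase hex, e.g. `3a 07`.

tag (24b) val=2125256 bits=0x206dc8 at bit 8: 0x206dc800
state (1b) val=0 bits=0x0 at bit 7: 0x206dc800
kind (7b) val=-34 bits=0x5e at bit 0: 0x206dc85e
word = 0x206dc85e → big-endian bytes:
  [0]=0x20  [1]=0x6d  [2]=0xc8  [3]=0x5e

20 6d c8 5e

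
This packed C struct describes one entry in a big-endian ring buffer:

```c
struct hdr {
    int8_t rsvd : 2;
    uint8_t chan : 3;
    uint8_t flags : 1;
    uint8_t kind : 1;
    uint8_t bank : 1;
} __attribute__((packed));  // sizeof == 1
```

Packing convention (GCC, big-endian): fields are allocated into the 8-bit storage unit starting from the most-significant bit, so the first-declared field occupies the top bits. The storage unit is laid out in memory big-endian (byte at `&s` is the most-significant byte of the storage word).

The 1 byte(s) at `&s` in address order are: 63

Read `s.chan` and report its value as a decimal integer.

[0]=0x63 (big-endian) → word 0x63
rsvd [6+:2] = (word>>6) & 0x3 = 1
chan [3+:3] = (word>>3) & 0x7 = 4  ←
flags [2+:1] = (word>>2) & 0x1 = 0
kind [1+:1] = (word>>1) & 0x1 = 1
bank [0+:1] = (word>>0) & 0x1 = 1

4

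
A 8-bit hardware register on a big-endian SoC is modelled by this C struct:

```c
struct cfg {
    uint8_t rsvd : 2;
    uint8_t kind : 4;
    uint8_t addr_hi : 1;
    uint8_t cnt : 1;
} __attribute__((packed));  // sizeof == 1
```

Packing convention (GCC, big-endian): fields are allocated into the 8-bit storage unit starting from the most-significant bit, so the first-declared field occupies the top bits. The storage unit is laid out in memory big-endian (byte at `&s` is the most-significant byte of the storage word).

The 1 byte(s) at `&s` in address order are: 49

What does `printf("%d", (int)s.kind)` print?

2

[0]=0x49 (big-endian) → word 0x49
rsvd:2 @ bit 6 → (0x49>>6)&0x3 = 0x1
kind:4 @ bit 2 → (0x49>>2)&0xf = 0x2  ←
addr_hi:1 @ bit 1 → (0x49>>1)&0x1 = 0x0
cnt:1 @ bit 0 → (0x49>>0)&0x1 = 0x1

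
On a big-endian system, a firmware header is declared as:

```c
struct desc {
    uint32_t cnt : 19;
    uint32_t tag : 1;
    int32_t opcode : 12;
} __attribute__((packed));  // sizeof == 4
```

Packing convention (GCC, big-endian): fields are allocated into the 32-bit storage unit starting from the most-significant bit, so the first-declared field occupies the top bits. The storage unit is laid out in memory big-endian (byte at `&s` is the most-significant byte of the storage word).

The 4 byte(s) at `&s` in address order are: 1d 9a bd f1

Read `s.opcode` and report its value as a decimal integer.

[0]=0x1d [1]=0x9a [2]=0xbd [3]=0xf1 (big-endian) → word 0x1d9abdf1
cnt [13+:19] = (word>>13) & 0x7ffff = 60629
tag [12+:1] = (word>>12) & 0x1 = 1
opcode [0+:12] = (word>>0) & 0xfff = 3569  ←
opcode signed 12b, MSB=1: 3569 - 4096 = -527

-527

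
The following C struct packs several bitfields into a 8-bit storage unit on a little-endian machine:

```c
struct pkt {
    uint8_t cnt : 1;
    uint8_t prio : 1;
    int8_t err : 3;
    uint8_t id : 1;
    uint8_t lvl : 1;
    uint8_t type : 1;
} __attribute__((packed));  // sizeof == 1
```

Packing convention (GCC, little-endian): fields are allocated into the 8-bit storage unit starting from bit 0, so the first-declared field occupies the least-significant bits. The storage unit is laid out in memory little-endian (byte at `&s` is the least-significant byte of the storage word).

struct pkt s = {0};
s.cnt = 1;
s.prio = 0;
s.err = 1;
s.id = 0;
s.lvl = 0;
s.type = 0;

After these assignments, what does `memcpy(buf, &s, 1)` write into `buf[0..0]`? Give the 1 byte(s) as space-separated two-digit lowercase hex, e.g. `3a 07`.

05

[0+:1] cnt=1 & 0x1 = 0x1; word=0x01
[1+:1] prio=0 & 0x1 = 0x0; word=0x01
[2+:3] err=1 & 0x7 = 0x1; word=0x05
[5+:1] id=0 & 0x1 = 0x0; word=0x05
[6+:1] lvl=0 & 0x1 = 0x0; word=0x05
[7+:1] type=0 & 0x1 = 0x0; word=0x05
word = 0x05 → little-endian bytes:
  [0]=0x05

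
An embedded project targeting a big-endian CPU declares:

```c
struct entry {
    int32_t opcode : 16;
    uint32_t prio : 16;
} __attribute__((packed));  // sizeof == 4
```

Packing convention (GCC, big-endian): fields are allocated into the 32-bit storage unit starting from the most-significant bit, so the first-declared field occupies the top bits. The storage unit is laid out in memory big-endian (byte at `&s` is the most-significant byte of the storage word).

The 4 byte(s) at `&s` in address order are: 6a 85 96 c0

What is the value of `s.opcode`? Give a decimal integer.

[0]=0x6a [1]=0x85 [2]=0x96 [3]=0xc0 (big-endian) → word 0x6a8596c0
opcode:16 @ bit 16 → (0x6a8596c0>>16)&0xffff = 0x6a85  ←
prio:16 @ bit 0 → (0x6a8596c0>>0)&0xffff = 0x96c0
opcode signed 16b, MSB=0: value = 27269

27269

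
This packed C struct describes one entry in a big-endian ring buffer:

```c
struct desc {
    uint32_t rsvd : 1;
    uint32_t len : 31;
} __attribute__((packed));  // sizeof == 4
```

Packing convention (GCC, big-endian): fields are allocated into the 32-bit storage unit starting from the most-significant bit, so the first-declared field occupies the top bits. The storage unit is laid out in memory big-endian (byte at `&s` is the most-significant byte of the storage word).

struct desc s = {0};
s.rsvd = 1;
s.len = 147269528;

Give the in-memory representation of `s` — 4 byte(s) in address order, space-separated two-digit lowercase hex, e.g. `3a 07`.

88 c7 27 98

rsvd:1 = 1 → 0x1 << 31 → word 0x80000000
len:31 = 147269528 → 0x8c72798 << 0 → word 0x88c72798
word = 0x88c72798 → big-endian bytes:
  [0]=0x88  [1]=0xc7  [2]=0x27  [3]=0x98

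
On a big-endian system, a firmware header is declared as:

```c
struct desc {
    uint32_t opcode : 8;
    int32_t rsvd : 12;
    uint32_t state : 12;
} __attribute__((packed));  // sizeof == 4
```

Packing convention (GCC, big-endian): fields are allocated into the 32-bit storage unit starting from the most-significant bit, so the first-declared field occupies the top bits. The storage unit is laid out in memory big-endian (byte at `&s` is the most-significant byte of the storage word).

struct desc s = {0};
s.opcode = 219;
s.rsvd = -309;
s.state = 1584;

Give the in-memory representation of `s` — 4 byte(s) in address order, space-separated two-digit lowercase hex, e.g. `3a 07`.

[24+:8] opcode=219 & 0xff = 0xdb; word=0xdb000000
[12+:12] rsvd=-309 & 0xfff = 0xecb; word=0xdbecb000
[0+:12] state=1584 & 0xfff = 0x630; word=0xdbecb630
word = 0xdbecb630 → big-endian bytes:
  [0]=0xdb  [1]=0xec  [2]=0xb6  [3]=0x30

db ec b6 30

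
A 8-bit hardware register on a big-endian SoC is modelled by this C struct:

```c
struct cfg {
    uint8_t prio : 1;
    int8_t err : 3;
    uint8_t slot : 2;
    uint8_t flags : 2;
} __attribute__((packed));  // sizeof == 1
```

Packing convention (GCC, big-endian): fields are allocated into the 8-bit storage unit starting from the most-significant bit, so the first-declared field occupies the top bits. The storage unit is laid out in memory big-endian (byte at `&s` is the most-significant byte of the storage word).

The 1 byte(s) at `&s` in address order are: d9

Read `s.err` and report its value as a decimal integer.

[0]=0xd9 (big-endian) → word 0xd9
prio:1 @ bit 7 → (0xd9>>7)&0x1 = 0x1
err:3 @ bit 4 → (0xd9>>4)&0x7 = 0x5  ←
slot:2 @ bit 2 → (0xd9>>2)&0x3 = 0x2
flags:2 @ bit 0 → (0xd9>>0)&0x3 = 0x1
err signed 3b, MSB=1: 5 - 8 = -3

-3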